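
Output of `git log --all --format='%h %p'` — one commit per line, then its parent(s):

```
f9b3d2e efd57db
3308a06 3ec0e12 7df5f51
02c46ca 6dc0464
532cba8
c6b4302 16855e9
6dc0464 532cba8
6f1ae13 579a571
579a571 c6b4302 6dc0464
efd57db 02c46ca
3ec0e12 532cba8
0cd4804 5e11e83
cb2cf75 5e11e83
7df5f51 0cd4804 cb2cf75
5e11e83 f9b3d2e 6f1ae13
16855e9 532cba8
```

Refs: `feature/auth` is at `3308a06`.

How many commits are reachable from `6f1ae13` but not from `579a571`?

Reachable from 6f1ae13: {16855e9, 532cba8, 579a571, 6dc0464, 6f1ae13, c6b4302}.
Reachable from 579a571: {16855e9, 532cba8, 579a571, 6dc0464, c6b4302}.
In 6f1ae13's history but not 579a571's: {6f1ae13} — 1 commit.

1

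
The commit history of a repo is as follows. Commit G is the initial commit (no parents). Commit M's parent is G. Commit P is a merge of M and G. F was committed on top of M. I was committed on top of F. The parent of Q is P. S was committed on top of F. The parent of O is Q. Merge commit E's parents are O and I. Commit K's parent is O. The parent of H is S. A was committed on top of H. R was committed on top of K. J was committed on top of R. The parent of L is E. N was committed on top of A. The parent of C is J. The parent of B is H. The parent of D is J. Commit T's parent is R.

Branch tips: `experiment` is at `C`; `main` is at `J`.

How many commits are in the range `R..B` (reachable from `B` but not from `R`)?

Reachable from B: {B, F, G, H, M, S}.
Reachable from R: {G, K, M, O, P, Q, R}.
In B's history but not R's: {B, F, H, S} — 4 commits.

4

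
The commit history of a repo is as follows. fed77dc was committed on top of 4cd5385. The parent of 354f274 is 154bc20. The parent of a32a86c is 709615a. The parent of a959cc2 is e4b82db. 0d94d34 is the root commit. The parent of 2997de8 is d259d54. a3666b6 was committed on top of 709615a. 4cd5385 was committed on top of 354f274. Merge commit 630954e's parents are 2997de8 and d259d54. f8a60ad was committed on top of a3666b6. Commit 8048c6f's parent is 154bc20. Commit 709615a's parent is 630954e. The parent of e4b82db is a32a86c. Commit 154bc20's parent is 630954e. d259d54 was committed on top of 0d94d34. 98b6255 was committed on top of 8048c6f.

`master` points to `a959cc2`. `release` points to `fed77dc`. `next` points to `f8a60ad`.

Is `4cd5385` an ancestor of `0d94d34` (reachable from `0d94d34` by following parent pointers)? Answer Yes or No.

No

Ancestors of 0d94d34: {0d94d34}.
4cd5385 is not in that set, so it is not an ancestor of 0d94d34.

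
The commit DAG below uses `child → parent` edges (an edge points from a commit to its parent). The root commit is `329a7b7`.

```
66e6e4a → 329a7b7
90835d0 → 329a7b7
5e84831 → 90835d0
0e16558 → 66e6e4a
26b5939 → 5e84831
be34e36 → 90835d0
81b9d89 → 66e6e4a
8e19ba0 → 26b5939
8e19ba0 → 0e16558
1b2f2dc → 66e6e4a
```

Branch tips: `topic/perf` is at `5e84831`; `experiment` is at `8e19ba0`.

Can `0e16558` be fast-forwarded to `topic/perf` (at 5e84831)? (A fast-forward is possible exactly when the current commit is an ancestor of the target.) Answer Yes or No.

No

A fast-forward from 0e16558 to 5e84831 is possible iff 0e16558 is an ancestor of 5e84831.
Ancestors of 5e84831: {329a7b7, 5e84831, 90835d0}.
0e16558 is not among them, so fast-forward is not possible.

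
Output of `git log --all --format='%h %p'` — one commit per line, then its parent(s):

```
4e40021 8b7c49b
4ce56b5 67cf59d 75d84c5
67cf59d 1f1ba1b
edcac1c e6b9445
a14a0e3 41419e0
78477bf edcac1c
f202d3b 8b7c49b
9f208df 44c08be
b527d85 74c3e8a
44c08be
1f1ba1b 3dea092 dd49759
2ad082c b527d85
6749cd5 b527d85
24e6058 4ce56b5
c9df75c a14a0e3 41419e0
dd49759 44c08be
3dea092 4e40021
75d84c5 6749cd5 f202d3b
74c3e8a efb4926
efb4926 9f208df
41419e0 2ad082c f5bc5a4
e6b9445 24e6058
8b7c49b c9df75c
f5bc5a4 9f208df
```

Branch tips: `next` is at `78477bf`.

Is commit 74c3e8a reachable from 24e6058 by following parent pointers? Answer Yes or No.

Yes

Ancestors of 24e6058 (commits reachable by following parents): {1f1ba1b, 24e6058, 2ad082c, 3dea092, 41419e0, 44c08be, 4ce56b5, 4e40021, 6749cd5, 67cf59d, 74c3e8a, 75d84c5, 8b7c49b, 9f208df, a14a0e3, b527d85, c9df75c, dd49759, efb4926, f202d3b, f5bc5a4}.
74c3e8a is in that set, so it is an ancestor of 24e6058.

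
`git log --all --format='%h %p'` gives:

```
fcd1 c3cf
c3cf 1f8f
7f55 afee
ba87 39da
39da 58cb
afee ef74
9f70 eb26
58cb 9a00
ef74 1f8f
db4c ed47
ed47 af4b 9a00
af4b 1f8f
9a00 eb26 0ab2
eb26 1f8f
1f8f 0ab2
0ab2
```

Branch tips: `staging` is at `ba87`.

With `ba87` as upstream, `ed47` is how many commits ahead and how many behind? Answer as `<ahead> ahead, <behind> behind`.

Reachable from ed47: {0ab2, 1f8f, 9a00, af4b, eb26, ed47}.
Reachable from ba87: {0ab2, 1f8f, 39da, 58cb, 9a00, ba87, eb26}.
Only in ed47's history (ahead): {af4b, ed47} — 2.
Only in ba87's history (behind): {39da, 58cb, ba87} — 3.

2 ahead, 3 behind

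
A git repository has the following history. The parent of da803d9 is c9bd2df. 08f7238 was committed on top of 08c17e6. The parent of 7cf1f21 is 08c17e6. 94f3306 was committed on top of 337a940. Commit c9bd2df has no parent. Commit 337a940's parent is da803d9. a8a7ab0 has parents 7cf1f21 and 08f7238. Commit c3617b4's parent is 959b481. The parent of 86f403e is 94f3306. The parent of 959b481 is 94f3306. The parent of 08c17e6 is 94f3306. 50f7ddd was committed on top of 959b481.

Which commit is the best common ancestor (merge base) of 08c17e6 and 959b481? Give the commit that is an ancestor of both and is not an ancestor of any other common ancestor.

94f3306

Ancestors of 08c17e6: {08c17e6, 337a940, 94f3306, c9bd2df, da803d9}.
Ancestors of 959b481: {337a940, 94f3306, 959b481, c9bd2df, da803d9}.
Common ancestors: {337a940, 94f3306, c9bd2df, da803d9}.
Among these, 94f3306 is not an ancestor of any other common ancestor — it is the merge base.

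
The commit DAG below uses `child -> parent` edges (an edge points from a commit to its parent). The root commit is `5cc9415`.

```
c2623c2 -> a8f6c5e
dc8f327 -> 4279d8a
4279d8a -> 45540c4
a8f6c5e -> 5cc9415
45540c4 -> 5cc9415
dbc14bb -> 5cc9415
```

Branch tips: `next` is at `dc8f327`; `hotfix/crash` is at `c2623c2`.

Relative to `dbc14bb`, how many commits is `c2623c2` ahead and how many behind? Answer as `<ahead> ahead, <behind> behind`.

2 ahead, 1 behind

Reachable from c2623c2: {5cc9415, a8f6c5e, c2623c2}.
Reachable from dbc14bb: {5cc9415, dbc14bb}.
Only in c2623c2's history (ahead): {a8f6c5e, c2623c2} — 2.
Only in dbc14bb's history (behind): {dbc14bb} — 1.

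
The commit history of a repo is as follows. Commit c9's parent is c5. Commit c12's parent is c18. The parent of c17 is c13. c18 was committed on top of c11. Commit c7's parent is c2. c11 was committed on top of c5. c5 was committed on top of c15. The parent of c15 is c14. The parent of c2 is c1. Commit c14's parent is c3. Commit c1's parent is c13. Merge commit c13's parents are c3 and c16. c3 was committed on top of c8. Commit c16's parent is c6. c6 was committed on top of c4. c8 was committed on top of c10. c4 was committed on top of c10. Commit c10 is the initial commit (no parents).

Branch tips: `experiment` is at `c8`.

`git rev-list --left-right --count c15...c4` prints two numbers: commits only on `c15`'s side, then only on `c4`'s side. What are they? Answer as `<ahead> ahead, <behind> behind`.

Reachable from c15: {c10, c14, c15, c3, c8}.
Reachable from c4: {c10, c4}.
Only in c15's history (ahead): {c14, c15, c3, c8} — 4.
Only in c4's history (behind): {c4} — 1.

4 ahead, 1 behind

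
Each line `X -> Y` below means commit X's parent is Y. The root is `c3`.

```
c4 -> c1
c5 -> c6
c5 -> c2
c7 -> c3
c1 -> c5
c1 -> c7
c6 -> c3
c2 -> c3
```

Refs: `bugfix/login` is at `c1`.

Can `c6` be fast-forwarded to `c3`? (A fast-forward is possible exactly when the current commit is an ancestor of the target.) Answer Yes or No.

No

A fast-forward from c6 to c3 is possible iff c6 is an ancestor of c3.
Ancestors of c3: {c3}.
c6 is not among them, so fast-forward is not possible.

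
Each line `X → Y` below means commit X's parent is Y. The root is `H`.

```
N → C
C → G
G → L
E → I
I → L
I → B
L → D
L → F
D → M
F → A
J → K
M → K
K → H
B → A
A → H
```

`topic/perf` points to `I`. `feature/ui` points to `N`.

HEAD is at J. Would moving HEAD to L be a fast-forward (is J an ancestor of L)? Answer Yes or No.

A fast-forward from J to L is possible iff J is an ancestor of L.
Ancestors of L: {A, D, F, H, K, L, M}.
J is not among them, so fast-forward is not possible.

No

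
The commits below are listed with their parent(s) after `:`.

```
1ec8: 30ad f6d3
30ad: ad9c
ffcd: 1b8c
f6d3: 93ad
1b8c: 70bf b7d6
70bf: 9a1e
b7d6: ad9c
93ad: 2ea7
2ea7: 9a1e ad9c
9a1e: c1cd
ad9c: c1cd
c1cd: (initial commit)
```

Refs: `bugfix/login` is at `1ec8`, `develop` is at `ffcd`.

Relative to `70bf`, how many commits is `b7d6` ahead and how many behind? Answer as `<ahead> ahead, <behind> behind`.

Reachable from b7d6: {ad9c, b7d6, c1cd}.
Reachable from 70bf: {70bf, 9a1e, c1cd}.
Only in b7d6's history (ahead): {ad9c, b7d6} — 2.
Only in 70bf's history (behind): {70bf, 9a1e} — 2.

2 ahead, 2 behind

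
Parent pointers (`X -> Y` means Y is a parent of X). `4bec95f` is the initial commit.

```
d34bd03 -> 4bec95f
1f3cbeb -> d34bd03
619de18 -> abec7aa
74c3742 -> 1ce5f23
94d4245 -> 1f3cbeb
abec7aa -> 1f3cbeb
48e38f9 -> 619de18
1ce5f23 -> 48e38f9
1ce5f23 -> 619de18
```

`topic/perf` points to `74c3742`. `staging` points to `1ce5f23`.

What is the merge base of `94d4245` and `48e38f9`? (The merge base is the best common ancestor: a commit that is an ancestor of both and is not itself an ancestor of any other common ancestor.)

Ancestors of 94d4245: {1f3cbeb, 4bec95f, 94d4245, d34bd03}.
Ancestors of 48e38f9: {1f3cbeb, 48e38f9, 4bec95f, 619de18, abec7aa, d34bd03}.
Common ancestors: {1f3cbeb, 4bec95f, d34bd03}.
Among these, 1f3cbeb is not an ancestor of any other common ancestor — it is the merge base.

1f3cbeb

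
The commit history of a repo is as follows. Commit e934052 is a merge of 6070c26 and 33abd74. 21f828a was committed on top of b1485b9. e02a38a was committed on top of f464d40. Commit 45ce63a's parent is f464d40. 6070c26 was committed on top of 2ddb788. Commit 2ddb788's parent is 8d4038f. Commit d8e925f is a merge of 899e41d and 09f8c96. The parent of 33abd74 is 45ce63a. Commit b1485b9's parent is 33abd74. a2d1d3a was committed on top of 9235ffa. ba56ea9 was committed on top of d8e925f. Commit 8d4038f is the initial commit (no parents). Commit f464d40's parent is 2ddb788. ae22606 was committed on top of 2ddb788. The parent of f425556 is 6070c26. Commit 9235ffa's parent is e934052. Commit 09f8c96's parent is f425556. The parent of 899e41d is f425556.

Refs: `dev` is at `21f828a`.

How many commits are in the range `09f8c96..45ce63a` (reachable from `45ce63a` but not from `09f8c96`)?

Reachable from 45ce63a: {2ddb788, 45ce63a, 8d4038f, f464d40}.
Reachable from 09f8c96: {09f8c96, 2ddb788, 6070c26, 8d4038f, f425556}.
In 45ce63a's history but not 09f8c96's: {45ce63a, f464d40} — 2 commits.

2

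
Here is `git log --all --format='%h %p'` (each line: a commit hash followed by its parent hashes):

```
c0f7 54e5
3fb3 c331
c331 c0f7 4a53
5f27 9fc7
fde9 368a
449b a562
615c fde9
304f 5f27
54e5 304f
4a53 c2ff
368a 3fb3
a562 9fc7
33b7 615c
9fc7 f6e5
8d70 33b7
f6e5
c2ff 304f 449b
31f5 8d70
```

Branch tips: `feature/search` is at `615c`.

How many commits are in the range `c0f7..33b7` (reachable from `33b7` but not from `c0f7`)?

10

Reachable from 33b7: {304f, 33b7, 368a, 3fb3, 449b, 4a53, 54e5, 5f27, 615c, 9fc7, a562, c0f7, c2ff, c331, f6e5, fde9}.
Reachable from c0f7: {304f, 54e5, 5f27, 9fc7, c0f7, f6e5}.
In 33b7's history but not c0f7's: {33b7, 368a, 3fb3, 449b, 4a53, 615c, a562, c2ff, c331, fde9} — 10 commits.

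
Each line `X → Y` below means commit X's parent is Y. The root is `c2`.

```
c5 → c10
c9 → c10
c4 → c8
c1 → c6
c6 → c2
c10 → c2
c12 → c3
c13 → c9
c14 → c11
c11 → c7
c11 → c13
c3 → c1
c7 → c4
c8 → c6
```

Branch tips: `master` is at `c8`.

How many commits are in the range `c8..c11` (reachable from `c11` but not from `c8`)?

Reachable from c11: {c10, c11, c13, c2, c4, c6, c7, c8, c9}.
Reachable from c8: {c2, c6, c8}.
In c11's history but not c8's: {c10, c11, c13, c4, c7, c9} — 6 commits.

6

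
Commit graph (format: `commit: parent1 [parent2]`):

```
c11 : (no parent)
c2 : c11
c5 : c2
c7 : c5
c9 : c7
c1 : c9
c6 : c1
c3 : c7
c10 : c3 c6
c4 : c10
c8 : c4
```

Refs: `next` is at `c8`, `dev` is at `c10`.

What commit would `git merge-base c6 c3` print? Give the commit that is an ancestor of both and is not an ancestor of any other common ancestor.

c7

Ancestors of c6: {c1, c11, c2, c5, c6, c7, c9}.
Ancestors of c3: {c11, c2, c3, c5, c7}.
Common ancestors: {c11, c2, c5, c7}.
Among these, c7 is not an ancestor of any other common ancestor — it is the merge base.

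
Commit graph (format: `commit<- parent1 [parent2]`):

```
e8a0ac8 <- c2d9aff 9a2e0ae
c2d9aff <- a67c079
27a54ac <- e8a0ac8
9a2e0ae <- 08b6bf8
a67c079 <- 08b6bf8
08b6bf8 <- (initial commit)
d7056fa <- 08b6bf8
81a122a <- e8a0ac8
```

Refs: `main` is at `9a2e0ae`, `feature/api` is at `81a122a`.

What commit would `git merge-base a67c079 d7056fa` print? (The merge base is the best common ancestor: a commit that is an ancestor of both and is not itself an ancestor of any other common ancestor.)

08b6bf8

Ancestors of a67c079: {08b6bf8, a67c079}.
Ancestors of d7056fa: {08b6bf8, d7056fa}.
Common ancestors: {08b6bf8}.
The only common ancestor is 08b6bf8, so it is the merge base.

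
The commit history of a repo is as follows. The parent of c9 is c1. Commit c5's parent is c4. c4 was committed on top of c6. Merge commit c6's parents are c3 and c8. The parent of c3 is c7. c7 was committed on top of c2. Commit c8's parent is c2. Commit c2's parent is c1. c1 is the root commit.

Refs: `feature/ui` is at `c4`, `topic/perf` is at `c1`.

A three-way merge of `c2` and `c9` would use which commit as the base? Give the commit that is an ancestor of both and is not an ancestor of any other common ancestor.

Ancestors of c2: {c1, c2}.
Ancestors of c9: {c1, c9}.
Common ancestors: {c1}.
The only common ancestor is c1, so it is the merge base.

c1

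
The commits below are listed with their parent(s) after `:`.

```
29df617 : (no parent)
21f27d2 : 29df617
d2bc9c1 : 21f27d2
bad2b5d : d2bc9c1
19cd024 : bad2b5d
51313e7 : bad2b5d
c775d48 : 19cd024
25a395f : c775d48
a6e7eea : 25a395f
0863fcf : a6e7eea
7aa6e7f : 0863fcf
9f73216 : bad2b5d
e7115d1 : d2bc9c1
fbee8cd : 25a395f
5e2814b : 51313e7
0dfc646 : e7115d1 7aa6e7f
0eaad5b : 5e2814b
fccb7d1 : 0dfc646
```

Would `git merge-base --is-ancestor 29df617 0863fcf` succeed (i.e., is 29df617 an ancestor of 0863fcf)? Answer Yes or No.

Yes

Ancestors of 0863fcf (commits reachable by following parents): {0863fcf, 19cd024, 21f27d2, 25a395f, 29df617, a6e7eea, bad2b5d, c775d48, d2bc9c1}.
29df617 is in that set, so it is an ancestor of 0863fcf.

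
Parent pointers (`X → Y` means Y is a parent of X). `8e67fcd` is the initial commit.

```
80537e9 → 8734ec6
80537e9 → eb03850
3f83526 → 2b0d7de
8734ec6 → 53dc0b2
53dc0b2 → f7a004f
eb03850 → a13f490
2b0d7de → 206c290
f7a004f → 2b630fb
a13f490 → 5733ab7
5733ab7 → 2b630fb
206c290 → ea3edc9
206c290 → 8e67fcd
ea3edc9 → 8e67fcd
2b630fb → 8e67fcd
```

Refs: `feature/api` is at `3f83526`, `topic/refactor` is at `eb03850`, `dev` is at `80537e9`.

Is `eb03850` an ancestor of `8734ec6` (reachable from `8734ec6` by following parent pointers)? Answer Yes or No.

No

Ancestors of 8734ec6: {2b630fb, 53dc0b2, 8734ec6, 8e67fcd, f7a004f}.
eb03850 is not in that set, so it is not an ancestor of 8734ec6.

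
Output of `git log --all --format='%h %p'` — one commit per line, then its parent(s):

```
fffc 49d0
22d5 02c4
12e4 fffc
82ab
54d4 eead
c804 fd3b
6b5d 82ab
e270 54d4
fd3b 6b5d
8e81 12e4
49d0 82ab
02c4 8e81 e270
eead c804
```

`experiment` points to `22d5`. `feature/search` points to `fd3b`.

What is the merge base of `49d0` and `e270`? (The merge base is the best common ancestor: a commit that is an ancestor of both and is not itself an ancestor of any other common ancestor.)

82ab

Ancestors of 49d0: {49d0, 82ab}.
Ancestors of e270: {54d4, 6b5d, 82ab, c804, e270, eead, fd3b}.
Common ancestors: {82ab}.
The only common ancestor is 82ab, so it is the merge base.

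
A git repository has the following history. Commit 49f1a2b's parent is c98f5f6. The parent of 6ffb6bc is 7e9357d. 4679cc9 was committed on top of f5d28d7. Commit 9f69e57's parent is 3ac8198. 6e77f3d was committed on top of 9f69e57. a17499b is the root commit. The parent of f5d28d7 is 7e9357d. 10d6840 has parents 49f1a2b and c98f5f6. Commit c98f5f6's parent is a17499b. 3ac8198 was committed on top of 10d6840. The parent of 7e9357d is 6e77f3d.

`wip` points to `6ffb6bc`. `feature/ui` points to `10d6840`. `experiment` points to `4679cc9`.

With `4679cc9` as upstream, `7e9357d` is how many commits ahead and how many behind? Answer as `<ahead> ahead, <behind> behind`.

Reachable from 7e9357d: {10d6840, 3ac8198, 49f1a2b, 6e77f3d, 7e9357d, 9f69e57, a17499b, c98f5f6}.
Reachable from 4679cc9: {10d6840, 3ac8198, 4679cc9, 49f1a2b, 6e77f3d, 7e9357d, 9f69e57, a17499b, c98f5f6, f5d28d7}.
Only in 7e9357d's history (ahead): {} — 0.
Only in 4679cc9's history (behind): {4679cc9, f5d28d7} — 2.

0 ahead, 2 behind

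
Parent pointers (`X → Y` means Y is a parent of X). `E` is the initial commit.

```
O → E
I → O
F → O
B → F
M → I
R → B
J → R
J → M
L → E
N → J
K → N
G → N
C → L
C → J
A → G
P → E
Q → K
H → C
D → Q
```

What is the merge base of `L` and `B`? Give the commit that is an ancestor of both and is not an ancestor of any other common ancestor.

E

Ancestors of L: {E, L}.
Ancestors of B: {B, E, F, O}.
Common ancestors: {E}.
The only common ancestor is E, so it is the merge base.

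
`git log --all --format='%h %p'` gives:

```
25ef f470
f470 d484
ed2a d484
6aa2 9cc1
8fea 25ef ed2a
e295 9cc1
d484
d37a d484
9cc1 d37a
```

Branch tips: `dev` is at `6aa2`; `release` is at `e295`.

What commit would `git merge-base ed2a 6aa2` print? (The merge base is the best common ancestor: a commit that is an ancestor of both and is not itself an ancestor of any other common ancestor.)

d484

Ancestors of ed2a: {d484, ed2a}.
Ancestors of 6aa2: {6aa2, 9cc1, d37a, d484}.
Common ancestors: {d484}.
The only common ancestor is d484, so it is the merge base.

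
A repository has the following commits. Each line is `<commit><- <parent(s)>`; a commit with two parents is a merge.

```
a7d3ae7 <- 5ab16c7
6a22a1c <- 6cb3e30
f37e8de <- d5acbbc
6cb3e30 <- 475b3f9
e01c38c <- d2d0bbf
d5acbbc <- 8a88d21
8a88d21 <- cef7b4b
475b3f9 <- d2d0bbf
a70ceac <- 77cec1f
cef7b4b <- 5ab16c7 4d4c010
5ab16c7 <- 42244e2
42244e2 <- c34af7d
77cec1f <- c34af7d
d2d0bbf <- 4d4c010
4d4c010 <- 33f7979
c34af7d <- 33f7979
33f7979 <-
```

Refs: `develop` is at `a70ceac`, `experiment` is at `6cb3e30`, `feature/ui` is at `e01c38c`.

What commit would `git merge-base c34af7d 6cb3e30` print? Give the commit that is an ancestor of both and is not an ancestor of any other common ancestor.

33f7979

Ancestors of c34af7d: {33f7979, c34af7d}.
Ancestors of 6cb3e30: {33f7979, 475b3f9, 4d4c010, 6cb3e30, d2d0bbf}.
Common ancestors: {33f7979}.
The only common ancestor is 33f7979, so it is the merge base.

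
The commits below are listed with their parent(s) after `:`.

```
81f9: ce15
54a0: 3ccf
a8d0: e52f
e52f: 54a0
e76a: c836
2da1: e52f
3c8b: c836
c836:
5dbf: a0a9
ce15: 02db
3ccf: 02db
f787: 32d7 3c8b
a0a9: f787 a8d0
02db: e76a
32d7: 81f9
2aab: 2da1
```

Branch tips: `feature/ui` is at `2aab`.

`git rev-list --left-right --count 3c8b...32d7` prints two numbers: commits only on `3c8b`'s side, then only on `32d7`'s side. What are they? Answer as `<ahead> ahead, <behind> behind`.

1 ahead, 5 behind

Reachable from 3c8b: {3c8b, c836}.
Reachable from 32d7: {02db, 32d7, 81f9, c836, ce15, e76a}.
Only in 3c8b's history (ahead): {3c8b} — 1.
Only in 32d7's history (behind): {02db, 32d7, 81f9, ce15, e76a} — 5.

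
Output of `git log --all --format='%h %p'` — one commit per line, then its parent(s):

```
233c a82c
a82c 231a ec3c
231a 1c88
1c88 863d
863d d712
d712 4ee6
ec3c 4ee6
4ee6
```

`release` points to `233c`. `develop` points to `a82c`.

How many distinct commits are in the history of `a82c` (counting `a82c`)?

7

Walking parent pointers from a82c: reachable set = {1c88, 231a, 4ee6, 863d, a82c, d712, ec3c}.
That is 7 commits.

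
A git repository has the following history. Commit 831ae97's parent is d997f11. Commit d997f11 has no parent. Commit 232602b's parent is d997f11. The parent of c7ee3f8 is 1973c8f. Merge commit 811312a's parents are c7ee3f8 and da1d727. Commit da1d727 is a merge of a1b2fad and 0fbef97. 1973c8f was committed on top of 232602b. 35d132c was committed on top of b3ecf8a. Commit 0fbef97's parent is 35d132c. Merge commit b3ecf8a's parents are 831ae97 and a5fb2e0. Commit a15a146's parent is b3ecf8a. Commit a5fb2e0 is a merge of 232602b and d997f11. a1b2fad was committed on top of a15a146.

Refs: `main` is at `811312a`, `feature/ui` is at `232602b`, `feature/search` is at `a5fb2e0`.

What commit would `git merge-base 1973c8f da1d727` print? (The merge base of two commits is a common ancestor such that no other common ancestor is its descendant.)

232602b

Ancestors of 1973c8f: {1973c8f, 232602b, d997f11}.
Ancestors of da1d727: {0fbef97, 232602b, 35d132c, 831ae97, a15a146, a1b2fad, a5fb2e0, b3ecf8a, d997f11, da1d727}.
Common ancestors: {232602b, d997f11}.
Among these, 232602b is not an ancestor of any other common ancestor — it is the merge base.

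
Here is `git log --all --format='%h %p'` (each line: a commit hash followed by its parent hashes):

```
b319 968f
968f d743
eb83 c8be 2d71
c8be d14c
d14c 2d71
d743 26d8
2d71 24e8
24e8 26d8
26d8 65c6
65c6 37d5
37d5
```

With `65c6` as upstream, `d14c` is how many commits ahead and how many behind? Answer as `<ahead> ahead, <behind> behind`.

4 ahead, 0 behind

Reachable from d14c: {24e8, 26d8, 2d71, 37d5, 65c6, d14c}.
Reachable from 65c6: {37d5, 65c6}.
Only in d14c's history (ahead): {24e8, 26d8, 2d71, d14c} — 4.
Only in 65c6's history (behind): {} — 0.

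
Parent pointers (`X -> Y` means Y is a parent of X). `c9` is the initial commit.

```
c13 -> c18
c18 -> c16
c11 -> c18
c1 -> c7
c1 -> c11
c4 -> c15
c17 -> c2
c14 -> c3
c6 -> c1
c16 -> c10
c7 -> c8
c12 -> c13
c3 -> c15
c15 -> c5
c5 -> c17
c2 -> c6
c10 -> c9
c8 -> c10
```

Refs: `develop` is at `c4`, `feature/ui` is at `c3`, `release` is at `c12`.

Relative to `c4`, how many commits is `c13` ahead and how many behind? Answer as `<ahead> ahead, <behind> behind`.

1 ahead, 10 behind

Reachable from c13: {c10, c13, c16, c18, c9}.
Reachable from c4: {c1, c10, c11, c15, c16, c17, c18, c2, c4, c5, c6, c7, c8, c9}.
Only in c13's history (ahead): {c13} — 1.
Only in c4's history (behind): {c1, c11, c15, c17, c2, c4, c5, c6, c7, c8} — 10.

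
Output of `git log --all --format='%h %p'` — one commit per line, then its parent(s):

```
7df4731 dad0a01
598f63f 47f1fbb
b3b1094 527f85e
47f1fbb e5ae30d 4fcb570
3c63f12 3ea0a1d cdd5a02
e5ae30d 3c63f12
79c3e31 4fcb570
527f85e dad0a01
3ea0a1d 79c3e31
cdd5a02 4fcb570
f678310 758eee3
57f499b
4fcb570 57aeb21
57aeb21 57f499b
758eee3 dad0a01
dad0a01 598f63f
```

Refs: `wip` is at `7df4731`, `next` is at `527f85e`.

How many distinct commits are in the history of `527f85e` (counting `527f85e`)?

12

Walking parent pointers from 527f85e: reachable set = {3c63f12, 3ea0a1d, 47f1fbb, 4fcb570, 527f85e, 57aeb21, 57f499b, 598f63f, 79c3e31, cdd5a02, dad0a01, e5ae30d}.
That is 12 commits.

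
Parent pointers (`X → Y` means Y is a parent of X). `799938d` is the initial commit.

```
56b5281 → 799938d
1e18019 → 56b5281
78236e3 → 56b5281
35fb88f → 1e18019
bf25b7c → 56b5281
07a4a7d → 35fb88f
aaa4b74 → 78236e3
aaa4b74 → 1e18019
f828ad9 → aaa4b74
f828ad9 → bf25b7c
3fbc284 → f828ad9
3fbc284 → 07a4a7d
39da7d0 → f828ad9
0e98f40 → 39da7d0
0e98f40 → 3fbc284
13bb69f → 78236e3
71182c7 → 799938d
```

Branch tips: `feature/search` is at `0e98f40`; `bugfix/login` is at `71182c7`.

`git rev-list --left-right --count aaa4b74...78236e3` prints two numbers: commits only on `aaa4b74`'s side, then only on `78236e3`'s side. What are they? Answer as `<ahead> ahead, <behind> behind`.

Reachable from aaa4b74: {1e18019, 56b5281, 78236e3, 799938d, aaa4b74}.
Reachable from 78236e3: {56b5281, 78236e3, 799938d}.
Only in aaa4b74's history (ahead): {1e18019, aaa4b74} — 2.
Only in 78236e3's history (behind): {} — 0.

2 ahead, 0 behind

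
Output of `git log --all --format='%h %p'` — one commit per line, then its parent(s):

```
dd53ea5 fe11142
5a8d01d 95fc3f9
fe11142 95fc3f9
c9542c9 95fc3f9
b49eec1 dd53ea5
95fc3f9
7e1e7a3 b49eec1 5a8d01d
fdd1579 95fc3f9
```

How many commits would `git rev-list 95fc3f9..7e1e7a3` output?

5

Reachable from 7e1e7a3: {5a8d01d, 7e1e7a3, 95fc3f9, b49eec1, dd53ea5, fe11142}.
Reachable from 95fc3f9: {95fc3f9}.
In 7e1e7a3's history but not 95fc3f9's: {5a8d01d, 7e1e7a3, b49eec1, dd53ea5, fe11142} — 5 commits.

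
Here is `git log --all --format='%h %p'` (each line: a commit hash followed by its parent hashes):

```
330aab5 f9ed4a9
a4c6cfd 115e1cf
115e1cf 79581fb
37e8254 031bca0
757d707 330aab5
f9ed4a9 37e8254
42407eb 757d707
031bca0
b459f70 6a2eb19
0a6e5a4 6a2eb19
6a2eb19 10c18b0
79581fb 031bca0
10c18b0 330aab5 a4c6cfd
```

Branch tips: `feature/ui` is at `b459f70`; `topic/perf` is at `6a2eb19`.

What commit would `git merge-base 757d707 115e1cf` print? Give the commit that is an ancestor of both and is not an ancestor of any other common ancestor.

031bca0

Ancestors of 757d707: {031bca0, 330aab5, 37e8254, 757d707, f9ed4a9}.
Ancestors of 115e1cf: {031bca0, 115e1cf, 79581fb}.
Common ancestors: {031bca0}.
The only common ancestor is 031bca0, so it is the merge base.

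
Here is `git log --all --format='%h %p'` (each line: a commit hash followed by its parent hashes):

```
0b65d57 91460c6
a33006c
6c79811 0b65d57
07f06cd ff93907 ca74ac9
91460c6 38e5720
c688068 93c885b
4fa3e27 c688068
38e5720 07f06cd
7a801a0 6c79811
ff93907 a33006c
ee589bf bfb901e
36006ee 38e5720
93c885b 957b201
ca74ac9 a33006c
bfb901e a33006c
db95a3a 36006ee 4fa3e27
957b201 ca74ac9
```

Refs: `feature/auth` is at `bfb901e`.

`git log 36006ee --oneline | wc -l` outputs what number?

Walking parent pointers from 36006ee: reachable set = {07f06cd, 36006ee, 38e5720, a33006c, ca74ac9, ff93907}.
That is 6 commits.

6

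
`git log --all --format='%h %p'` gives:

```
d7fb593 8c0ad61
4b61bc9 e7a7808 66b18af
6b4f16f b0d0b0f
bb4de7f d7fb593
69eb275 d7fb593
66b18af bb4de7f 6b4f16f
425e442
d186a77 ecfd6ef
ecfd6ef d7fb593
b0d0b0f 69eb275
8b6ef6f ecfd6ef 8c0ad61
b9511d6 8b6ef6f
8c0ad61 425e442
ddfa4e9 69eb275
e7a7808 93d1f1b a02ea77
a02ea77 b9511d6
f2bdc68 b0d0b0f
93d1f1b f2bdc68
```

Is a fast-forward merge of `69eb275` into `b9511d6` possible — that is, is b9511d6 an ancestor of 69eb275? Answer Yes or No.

A fast-forward from b9511d6 to 69eb275 is possible iff b9511d6 is an ancestor of 69eb275.
Ancestors of 69eb275: {425e442, 69eb275, 8c0ad61, d7fb593}.
b9511d6 is not among them, so fast-forward is not possible.

No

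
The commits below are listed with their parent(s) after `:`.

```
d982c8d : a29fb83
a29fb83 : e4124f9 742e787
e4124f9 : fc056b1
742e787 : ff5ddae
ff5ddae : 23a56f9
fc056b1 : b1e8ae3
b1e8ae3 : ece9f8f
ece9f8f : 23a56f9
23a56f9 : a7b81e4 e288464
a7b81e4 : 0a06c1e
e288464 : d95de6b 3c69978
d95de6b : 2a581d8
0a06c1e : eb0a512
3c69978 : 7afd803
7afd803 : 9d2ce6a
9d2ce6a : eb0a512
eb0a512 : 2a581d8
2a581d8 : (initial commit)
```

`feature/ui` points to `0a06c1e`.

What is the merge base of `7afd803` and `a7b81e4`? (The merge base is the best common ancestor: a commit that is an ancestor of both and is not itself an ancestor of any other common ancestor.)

eb0a512

Ancestors of 7afd803: {2a581d8, 7afd803, 9d2ce6a, eb0a512}.
Ancestors of a7b81e4: {0a06c1e, 2a581d8, a7b81e4, eb0a512}.
Common ancestors: {2a581d8, eb0a512}.
Among these, eb0a512 is not an ancestor of any other common ancestor — it is the merge base.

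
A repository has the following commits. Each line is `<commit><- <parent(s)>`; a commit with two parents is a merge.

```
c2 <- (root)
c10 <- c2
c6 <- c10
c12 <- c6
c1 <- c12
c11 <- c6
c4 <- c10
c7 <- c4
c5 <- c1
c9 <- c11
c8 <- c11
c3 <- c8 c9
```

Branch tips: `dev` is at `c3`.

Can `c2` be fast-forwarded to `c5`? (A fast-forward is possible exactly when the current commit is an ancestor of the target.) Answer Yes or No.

Yes

A fast-forward from c2 to c5 is possible iff c2 is an ancestor of c5.
Ancestors of c5: {c1, c10, c12, c2, c5, c6}.
c2 is among them, so fast-forward is possible.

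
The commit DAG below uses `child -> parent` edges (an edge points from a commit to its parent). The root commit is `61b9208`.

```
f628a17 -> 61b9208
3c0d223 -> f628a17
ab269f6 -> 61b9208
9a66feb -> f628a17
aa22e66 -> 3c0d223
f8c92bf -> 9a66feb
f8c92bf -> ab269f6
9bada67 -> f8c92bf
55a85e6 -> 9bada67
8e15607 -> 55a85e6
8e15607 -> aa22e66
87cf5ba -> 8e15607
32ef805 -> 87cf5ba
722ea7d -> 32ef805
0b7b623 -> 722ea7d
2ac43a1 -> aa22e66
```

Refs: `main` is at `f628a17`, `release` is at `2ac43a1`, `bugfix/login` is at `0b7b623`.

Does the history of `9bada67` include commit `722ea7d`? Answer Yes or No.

Ancestors of 9bada67: {61b9208, 9a66feb, 9bada67, ab269f6, f628a17, f8c92bf}.
722ea7d is not in that set, so it is not an ancestor of 9bada67.

No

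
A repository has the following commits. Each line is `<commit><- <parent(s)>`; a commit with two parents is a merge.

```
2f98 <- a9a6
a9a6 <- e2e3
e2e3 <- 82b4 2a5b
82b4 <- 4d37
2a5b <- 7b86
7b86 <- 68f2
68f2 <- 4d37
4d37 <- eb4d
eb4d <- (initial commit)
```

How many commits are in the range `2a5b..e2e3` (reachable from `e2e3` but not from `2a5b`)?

Reachable from e2e3: {2a5b, 4d37, 68f2, 7b86, 82b4, e2e3, eb4d}.
Reachable from 2a5b: {2a5b, 4d37, 68f2, 7b86, eb4d}.
In e2e3's history but not 2a5b's: {82b4, e2e3} — 2 commits.

2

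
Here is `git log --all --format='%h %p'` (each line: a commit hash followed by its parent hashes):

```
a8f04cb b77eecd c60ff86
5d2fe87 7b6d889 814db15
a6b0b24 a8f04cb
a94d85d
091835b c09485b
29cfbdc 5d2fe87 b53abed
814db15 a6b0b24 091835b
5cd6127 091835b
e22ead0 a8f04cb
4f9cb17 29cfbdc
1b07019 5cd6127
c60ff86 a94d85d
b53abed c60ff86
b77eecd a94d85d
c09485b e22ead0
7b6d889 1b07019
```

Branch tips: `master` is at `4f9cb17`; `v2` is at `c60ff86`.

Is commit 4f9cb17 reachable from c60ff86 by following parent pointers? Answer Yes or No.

No

Ancestors of c60ff86: {a94d85d, c60ff86}.
4f9cb17 is not in that set, so it is not an ancestor of c60ff86.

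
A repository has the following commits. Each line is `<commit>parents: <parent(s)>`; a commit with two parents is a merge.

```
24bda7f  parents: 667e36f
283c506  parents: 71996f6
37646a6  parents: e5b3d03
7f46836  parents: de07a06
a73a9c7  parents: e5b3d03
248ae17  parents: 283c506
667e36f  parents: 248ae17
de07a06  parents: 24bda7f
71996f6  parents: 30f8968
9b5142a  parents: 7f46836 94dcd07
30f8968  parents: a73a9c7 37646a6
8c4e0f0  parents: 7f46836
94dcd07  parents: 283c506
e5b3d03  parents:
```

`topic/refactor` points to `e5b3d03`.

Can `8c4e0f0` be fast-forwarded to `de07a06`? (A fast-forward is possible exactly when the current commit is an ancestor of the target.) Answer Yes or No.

A fast-forward from 8c4e0f0 to de07a06 is possible iff 8c4e0f0 is an ancestor of de07a06.
Ancestors of de07a06: {248ae17, 24bda7f, 283c506, 30f8968, 37646a6, 667e36f, 71996f6, a73a9c7, de07a06, e5b3d03}.
8c4e0f0 is not among them, so fast-forward is not possible.

No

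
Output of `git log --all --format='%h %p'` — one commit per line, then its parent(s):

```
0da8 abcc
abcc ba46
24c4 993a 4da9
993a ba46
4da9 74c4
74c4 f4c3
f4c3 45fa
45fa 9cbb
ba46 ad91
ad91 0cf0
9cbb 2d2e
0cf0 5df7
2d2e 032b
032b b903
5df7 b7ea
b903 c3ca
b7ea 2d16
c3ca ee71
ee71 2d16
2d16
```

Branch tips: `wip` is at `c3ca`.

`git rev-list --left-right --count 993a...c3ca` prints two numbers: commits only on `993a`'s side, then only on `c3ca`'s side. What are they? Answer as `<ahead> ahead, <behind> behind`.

Reachable from 993a: {0cf0, 2d16, 5df7, 993a, ad91, b7ea, ba46}.
Reachable from c3ca: {2d16, c3ca, ee71}.
Only in 993a's history (ahead): {0cf0, 5df7, 993a, ad91, b7ea, ba46} — 6.
Only in c3ca's history (behind): {c3ca, ee71} — 2.

6 ahead, 2 behind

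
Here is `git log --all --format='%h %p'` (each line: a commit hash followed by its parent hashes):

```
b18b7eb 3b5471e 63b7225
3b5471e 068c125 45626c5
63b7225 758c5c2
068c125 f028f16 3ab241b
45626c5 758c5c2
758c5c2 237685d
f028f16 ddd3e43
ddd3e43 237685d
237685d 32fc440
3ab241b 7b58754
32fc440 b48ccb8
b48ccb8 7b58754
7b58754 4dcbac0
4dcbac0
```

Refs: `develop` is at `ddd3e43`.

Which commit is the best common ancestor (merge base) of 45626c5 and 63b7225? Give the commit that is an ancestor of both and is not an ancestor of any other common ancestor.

Ancestors of 45626c5: {237685d, 32fc440, 45626c5, 4dcbac0, 758c5c2, 7b58754, b48ccb8}.
Ancestors of 63b7225: {237685d, 32fc440, 4dcbac0, 63b7225, 758c5c2, 7b58754, b48ccb8}.
Common ancestors: {237685d, 32fc440, 4dcbac0, 758c5c2, 7b58754, b48ccb8}.
Among these, 758c5c2 is not an ancestor of any other common ancestor — it is the merge base.

758c5c2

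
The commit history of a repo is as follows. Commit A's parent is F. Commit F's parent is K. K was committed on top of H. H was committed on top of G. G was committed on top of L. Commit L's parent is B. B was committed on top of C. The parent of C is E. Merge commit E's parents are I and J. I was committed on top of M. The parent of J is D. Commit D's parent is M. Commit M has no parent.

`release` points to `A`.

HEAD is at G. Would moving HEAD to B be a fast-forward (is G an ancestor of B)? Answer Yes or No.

No

A fast-forward from G to B is possible iff G is an ancestor of B.
Ancestors of B: {B, C, D, E, I, J, M}.
G is not among them, so fast-forward is not possible.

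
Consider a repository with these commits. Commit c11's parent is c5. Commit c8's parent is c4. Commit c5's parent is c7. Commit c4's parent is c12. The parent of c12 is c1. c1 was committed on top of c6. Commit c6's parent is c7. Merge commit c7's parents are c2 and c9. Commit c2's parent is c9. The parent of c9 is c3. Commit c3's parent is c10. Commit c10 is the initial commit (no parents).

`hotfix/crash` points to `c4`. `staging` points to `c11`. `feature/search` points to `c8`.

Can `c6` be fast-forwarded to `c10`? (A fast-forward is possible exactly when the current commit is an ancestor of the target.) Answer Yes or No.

No

A fast-forward from c6 to c10 is possible iff c6 is an ancestor of c10.
Ancestors of c10: {c10}.
c6 is not among them, so fast-forward is not possible.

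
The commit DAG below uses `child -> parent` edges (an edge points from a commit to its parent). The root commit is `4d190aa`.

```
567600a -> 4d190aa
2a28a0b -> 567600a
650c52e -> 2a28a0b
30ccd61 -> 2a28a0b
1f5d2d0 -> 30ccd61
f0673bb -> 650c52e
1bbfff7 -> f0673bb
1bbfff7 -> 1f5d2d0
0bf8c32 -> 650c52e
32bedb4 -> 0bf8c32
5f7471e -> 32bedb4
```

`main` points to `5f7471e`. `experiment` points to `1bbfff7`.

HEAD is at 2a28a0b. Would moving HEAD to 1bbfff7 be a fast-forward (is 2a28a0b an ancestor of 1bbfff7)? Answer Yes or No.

Yes

A fast-forward from 2a28a0b to 1bbfff7 is possible iff 2a28a0b is an ancestor of 1bbfff7.
Ancestors of 1bbfff7: {1bbfff7, 1f5d2d0, 2a28a0b, 30ccd61, 4d190aa, 567600a, 650c52e, f0673bb}.
2a28a0b is among them, so fast-forward is possible.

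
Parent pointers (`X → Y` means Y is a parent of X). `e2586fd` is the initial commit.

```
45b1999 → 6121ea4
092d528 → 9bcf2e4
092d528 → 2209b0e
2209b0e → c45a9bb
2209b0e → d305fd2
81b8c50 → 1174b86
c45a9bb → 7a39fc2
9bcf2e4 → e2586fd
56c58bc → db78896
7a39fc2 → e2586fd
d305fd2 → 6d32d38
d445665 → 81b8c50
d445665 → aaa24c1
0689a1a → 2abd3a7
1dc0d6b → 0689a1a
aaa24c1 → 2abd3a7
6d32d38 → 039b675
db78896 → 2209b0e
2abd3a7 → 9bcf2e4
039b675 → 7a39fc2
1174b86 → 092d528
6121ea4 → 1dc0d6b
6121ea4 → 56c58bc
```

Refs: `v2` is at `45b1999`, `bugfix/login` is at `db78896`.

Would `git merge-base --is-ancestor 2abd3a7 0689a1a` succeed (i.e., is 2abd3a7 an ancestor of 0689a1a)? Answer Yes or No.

Yes

Ancestors of 0689a1a (commits reachable by following parents): {0689a1a, 2abd3a7, 9bcf2e4, e2586fd}.
2abd3a7 is in that set, so it is an ancestor of 0689a1a.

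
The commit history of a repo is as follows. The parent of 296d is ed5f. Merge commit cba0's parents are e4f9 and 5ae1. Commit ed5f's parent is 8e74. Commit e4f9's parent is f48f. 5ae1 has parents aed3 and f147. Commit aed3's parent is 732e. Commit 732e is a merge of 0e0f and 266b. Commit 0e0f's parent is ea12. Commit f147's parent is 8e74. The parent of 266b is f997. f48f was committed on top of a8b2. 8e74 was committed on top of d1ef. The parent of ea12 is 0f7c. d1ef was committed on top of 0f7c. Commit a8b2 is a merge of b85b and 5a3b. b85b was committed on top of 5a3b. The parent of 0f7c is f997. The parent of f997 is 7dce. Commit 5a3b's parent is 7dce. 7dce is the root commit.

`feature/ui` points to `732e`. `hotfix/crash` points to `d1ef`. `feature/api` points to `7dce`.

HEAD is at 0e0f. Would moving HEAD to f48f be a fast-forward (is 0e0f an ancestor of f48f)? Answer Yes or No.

No

A fast-forward from 0e0f to f48f is possible iff 0e0f is an ancestor of f48f.
Ancestors of f48f: {5a3b, 7dce, a8b2, b85b, f48f}.
0e0f is not among them, so fast-forward is not possible.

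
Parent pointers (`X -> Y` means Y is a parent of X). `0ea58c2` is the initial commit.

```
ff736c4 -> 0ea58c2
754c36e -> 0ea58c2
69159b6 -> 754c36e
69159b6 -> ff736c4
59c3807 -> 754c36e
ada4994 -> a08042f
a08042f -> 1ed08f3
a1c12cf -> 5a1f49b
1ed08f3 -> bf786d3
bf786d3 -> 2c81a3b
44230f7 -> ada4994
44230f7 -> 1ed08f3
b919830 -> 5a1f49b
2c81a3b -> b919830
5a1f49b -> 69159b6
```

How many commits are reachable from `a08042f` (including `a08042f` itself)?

Walking parent pointers from a08042f: reachable set = {0ea58c2, 1ed08f3, 2c81a3b, 5a1f49b, 69159b6, 754c36e, a08042f, b919830, bf786d3, ff736c4}.
That is 10 commits.

10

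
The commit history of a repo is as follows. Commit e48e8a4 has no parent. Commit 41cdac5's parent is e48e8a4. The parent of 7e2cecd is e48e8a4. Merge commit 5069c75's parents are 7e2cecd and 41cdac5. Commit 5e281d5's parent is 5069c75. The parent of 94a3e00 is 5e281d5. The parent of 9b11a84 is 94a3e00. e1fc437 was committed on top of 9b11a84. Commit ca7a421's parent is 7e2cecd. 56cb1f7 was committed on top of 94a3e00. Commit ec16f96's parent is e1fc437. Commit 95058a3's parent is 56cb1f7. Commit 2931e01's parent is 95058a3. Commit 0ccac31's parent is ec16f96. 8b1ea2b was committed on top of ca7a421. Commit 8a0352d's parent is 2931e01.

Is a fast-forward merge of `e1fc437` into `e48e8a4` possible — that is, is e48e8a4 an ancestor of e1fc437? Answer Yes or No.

Yes

A fast-forward from e48e8a4 to e1fc437 is possible iff e48e8a4 is an ancestor of e1fc437.
Ancestors of e1fc437: {41cdac5, 5069c75, 5e281d5, 7e2cecd, 94a3e00, 9b11a84, e1fc437, e48e8a4}.
e48e8a4 is among them, so fast-forward is possible.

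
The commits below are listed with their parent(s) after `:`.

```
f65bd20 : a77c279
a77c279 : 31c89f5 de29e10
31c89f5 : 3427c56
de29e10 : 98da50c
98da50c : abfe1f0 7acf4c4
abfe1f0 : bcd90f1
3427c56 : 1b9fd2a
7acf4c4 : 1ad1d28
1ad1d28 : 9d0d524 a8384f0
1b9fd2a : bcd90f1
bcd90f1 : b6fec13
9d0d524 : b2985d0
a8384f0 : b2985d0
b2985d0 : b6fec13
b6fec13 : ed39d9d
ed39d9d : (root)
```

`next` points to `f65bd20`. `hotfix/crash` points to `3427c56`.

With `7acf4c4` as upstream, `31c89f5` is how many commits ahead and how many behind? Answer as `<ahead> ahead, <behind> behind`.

Reachable from 31c89f5: {1b9fd2a, 31c89f5, 3427c56, b6fec13, bcd90f1, ed39d9d}.
Reachable from 7acf4c4: {1ad1d28, 7acf4c4, 9d0d524, a8384f0, b2985d0, b6fec13, ed39d9d}.
Only in 31c89f5's history (ahead): {1b9fd2a, 31c89f5, 3427c56, bcd90f1} — 4.
Only in 7acf4c4's history (behind): {1ad1d28, 7acf4c4, 9d0d524, a8384f0, b2985d0} — 5.

4 ahead, 5 behind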